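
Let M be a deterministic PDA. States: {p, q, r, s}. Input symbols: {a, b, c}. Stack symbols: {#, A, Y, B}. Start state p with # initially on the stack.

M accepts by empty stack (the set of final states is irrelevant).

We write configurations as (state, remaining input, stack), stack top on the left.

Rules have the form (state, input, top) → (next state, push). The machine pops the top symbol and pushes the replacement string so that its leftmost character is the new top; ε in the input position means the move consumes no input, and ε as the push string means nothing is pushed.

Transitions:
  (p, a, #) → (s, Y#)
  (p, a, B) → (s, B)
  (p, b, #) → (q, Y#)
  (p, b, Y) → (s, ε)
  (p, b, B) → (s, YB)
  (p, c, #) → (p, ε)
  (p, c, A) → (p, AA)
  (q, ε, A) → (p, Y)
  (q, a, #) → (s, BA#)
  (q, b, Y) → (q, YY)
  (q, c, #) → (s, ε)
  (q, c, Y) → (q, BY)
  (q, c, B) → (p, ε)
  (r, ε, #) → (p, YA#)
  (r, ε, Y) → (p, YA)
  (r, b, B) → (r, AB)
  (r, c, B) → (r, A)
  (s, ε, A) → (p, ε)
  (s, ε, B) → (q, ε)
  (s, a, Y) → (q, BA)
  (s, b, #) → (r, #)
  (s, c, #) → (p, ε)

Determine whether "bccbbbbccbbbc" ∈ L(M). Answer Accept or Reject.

Accept

(p, bccbbbbccbbbc, #) ⊢ (q, ccbbbbccbbbc, Y#) ⊢ (q, cbbbbccbbbc, BY#) ⊢ (p, bbbbccbbbc, Y#) ⊢ (s, bbbccbbbc, #) ⊢ (r, bbccbbbc, #) ⊢ (p, bbccbbbc, YA#) ⊢ (s, bccbbbc, A#) ⊢ (p, bccbbbc, #) ⊢ (q, ccbbbc, Y#) ⊢ (q, cbbbc, BY#) ⊢ (p, bbbc, Y#) ⊢ (s, bbc, #) ⊢ (r, bc, #) ⊢ (p, bc, YA#) ⊢ (s, c, A#) ⊢ (p, c, #) ⊢ (p, ε, ε)
All input consumed and the stack is empty.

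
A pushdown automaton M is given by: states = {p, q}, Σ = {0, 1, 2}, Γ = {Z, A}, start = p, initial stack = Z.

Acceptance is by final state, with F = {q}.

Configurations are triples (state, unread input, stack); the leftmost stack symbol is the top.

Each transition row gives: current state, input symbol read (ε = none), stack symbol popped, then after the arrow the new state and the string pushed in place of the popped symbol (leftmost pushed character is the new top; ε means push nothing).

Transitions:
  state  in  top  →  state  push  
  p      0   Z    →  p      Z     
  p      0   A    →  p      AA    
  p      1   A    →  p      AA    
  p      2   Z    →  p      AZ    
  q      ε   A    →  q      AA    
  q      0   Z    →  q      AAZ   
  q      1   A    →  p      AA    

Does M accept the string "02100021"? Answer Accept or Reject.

No computation consumes all input and reaches a final state.

Reject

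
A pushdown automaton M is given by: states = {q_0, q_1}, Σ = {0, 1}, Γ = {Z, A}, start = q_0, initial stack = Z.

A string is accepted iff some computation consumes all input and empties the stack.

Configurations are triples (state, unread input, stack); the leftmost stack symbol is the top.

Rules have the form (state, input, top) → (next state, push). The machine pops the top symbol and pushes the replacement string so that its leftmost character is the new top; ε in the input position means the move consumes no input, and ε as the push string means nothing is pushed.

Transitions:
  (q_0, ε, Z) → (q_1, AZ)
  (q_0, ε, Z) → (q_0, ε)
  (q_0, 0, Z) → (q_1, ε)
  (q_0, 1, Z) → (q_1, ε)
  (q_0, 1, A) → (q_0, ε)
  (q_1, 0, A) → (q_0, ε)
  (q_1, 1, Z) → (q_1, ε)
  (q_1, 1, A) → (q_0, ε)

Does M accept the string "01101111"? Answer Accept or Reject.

One accepting computation: (q_0, 01101111, Z) ⊢ (q_1, 01101111, AZ) ⊢ (q_0, 1101111, Z) ⊢ (q_1, 1101111, AZ) ⊢ (q_0, 101111, Z) ⊢ (q_1, 101111, AZ) ⊢ (q_0, 01111, Z) ⊢ (q_1, 01111, AZ) ⊢ (q_0, 1111, Z) ⊢ (q_1, 1111, AZ) ⊢ (q_0, 111, Z) ⊢ (q_1, 111, AZ) ⊢ (q_0, 11, Z) ⊢ (q_1, 11, AZ) ⊢ (q_0, 1, Z) ⊢ (q_1, ε, ε)
All input consumed and the stack is empty.

Accept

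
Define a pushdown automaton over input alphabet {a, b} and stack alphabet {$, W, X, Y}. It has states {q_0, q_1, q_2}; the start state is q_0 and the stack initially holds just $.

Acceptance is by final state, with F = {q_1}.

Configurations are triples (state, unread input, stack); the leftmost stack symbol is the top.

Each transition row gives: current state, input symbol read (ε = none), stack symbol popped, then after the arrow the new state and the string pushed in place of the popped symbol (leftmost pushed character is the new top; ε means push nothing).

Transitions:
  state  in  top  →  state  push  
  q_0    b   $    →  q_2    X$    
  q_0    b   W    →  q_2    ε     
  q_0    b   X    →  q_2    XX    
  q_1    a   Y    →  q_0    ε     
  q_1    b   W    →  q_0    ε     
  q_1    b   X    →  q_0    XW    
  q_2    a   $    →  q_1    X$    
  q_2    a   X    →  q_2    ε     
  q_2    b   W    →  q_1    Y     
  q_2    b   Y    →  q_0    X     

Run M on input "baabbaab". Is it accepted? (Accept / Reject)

One accepting computation: (q_0, baabbaab, $) ⊢ (q_2, aabbaab, X$) ⊢ (q_2, abbaab, $) ⊢ (q_1, bbaab, X$) ⊢ (q_0, baab, XW$) ⊢ (q_2, aab, XXW$) ⊢ (q_2, ab, XW$) ⊢ (q_2, b, W$) ⊢ (q_1, ε, Y$)
All input consumed and state q_1 ∈ F.

Accept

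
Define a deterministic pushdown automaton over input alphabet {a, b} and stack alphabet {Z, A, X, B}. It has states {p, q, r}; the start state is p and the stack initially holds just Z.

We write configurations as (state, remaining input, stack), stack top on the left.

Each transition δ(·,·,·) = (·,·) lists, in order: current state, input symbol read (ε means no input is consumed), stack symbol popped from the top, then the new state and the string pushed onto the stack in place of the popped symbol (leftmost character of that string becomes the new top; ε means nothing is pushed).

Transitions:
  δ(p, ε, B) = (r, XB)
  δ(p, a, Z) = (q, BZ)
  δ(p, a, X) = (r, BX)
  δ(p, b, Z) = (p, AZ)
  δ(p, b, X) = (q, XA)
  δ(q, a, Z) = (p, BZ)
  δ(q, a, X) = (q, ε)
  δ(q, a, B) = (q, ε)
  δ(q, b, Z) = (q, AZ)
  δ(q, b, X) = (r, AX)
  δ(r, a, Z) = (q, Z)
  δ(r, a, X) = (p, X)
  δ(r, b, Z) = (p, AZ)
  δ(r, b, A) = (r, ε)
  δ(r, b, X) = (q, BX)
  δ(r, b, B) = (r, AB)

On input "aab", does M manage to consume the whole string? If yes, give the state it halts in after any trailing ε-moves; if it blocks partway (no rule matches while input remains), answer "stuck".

(p, aab, Z)
  read a, top Z: go to q, push BZ → (q, ab, BZ)
  read a, top B: go to q, push ε → (q, b, Z)
  read b, top Z: go to q, push AZ → (q, ε, AZ)
All input consumed; M is in state q.

q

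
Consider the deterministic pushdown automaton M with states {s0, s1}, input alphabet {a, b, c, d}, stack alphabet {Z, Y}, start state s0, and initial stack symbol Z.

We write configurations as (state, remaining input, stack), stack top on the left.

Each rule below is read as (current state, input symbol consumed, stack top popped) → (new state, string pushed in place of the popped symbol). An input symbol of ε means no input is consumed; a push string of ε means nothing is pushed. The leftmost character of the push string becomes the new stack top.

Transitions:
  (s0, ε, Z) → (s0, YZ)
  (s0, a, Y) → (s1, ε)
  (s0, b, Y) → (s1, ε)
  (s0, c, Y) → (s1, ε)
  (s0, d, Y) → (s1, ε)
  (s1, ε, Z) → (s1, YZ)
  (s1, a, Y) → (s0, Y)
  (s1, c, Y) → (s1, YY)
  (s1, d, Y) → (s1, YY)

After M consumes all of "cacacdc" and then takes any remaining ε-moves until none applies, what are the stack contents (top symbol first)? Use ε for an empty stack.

YYYZ

(s0, cacacdc, Z)
  ε-move, top Z: go to s0, push YZ → (s0, cacacdc, YZ)
  read c, top Y: go to s1, push ε → (s1, acacdc, Z)
  ε-move, top Z: go to s1, push YZ → (s1, acacdc, YZ)
  read a, top Y: go to s0, push Y → (s0, cacdc, YZ)
  read c, top Y: go to s1, push ε → (s1, acdc, Z)
  ε-move, top Z: go to s1, push YZ → (s1, acdc, YZ)
  read a, top Y: go to s0, push Y → (s0, cdc, YZ)
  read c, top Y: go to s1, push ε → (s1, dc, Z)
  ε-move, top Z: go to s1, push YZ → (s1, dc, YZ)
  read d, top Y: go to s1, push YY → (s1, c, YYZ)
  read c, top Y: go to s1, push YY → (s1, ε, YYYZ)
All input consumed in state s1 with stack YYYZ.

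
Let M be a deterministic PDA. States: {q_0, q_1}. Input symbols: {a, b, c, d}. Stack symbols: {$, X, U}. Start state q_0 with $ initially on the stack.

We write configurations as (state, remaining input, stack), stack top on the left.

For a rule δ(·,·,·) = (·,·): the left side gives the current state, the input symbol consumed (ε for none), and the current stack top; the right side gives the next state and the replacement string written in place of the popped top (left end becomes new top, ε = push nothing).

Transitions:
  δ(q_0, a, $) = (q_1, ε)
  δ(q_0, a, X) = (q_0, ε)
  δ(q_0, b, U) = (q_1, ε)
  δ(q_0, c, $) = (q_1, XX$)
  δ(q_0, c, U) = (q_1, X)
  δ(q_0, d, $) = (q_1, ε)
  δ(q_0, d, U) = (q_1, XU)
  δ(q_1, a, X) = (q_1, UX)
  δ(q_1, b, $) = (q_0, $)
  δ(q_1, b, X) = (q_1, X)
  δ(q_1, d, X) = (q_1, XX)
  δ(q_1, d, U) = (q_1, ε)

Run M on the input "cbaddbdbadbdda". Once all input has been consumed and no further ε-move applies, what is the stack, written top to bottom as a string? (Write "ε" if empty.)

UXXXXXX$

(q_0, cbaddbdbadbdda, $) ⊢ (q_1, baddbdbadbdda, XX$) ⊢ (q_1, addbdbadbdda, XX$) ⊢ (q_1, ddbdbadbdda, UXX$) ⊢ (q_1, dbdbadbdda, XX$) ⊢ (q_1, bdbadbdda, XXX$) ⊢ (q_1, dbadbdda, XXX$) ⊢ (q_1, badbdda, XXXX$) ⊢ (q_1, adbdda, XXXX$) ⊢ (q_1, dbdda, UXXXX$) ⊢ (q_1, bdda, XXXX$) ⊢ (q_1, dda, XXXX$) ⊢ (q_1, da, XXXXX$) ⊢ (q_1, a, XXXXXX$) ⊢ (q_1, ε, UXXXXXX$)
All input consumed in state q_1 with stack UXXXXXX$.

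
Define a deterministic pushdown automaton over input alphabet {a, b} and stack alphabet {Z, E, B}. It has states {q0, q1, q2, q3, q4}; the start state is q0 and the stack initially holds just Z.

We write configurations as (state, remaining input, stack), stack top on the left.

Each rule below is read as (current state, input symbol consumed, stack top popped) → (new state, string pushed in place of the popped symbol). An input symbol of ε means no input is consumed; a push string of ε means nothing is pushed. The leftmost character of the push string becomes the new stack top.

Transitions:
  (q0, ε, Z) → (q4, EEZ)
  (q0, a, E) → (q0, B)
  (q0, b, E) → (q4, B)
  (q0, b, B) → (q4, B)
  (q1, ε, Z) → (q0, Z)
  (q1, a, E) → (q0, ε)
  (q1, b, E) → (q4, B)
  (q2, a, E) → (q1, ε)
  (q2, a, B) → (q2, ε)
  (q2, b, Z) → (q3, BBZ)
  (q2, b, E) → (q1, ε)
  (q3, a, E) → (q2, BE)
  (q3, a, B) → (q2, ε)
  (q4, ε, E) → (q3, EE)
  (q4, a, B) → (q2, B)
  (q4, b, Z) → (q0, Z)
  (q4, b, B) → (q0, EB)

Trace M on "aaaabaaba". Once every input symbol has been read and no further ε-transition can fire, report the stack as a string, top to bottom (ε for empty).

(q0, aaaabaaba, Z) ⊢ (q4, aaaabaaba, EEZ) ⊢ (q3, aaaabaaba, EEEZ) ⊢ (q2, aaabaaba, BEEEZ) ⊢ (q2, aabaaba, EEEZ) ⊢ (q1, abaaba, EEZ) ⊢ (q0, baaba, EZ) ⊢ (q4, aaba, BZ) ⊢ (q2, aba, BZ) ⊢ (q2, ba, Z) ⊢ (q3, a, BBZ) ⊢ (q2, ε, BZ)
All input consumed in state q2 with stack BZ.

BZ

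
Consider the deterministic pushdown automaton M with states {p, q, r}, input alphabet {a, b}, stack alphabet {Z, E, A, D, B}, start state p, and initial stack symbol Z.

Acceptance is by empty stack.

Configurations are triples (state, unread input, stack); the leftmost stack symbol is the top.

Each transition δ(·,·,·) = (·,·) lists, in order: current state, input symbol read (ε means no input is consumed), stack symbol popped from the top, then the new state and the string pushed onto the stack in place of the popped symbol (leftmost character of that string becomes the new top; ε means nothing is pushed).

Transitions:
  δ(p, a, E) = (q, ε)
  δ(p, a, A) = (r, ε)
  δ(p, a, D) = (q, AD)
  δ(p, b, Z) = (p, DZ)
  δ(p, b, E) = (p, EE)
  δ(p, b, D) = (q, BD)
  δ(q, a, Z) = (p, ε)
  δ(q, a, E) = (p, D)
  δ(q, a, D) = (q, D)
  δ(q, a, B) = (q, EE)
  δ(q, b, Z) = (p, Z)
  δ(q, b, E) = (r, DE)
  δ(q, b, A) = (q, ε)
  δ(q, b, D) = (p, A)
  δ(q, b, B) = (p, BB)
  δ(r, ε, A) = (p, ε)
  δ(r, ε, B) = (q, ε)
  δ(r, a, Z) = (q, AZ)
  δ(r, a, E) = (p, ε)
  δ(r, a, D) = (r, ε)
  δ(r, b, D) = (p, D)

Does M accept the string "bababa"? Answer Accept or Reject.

Reject

(p, bababa, Z) ⊢ (p, ababa, DZ) ⊢ (q, baba, ADZ) ⊢ (q, aba, DZ) ⊢ (q, ba, DZ) ⊢ (p, a, AZ) ⊢ (r, ε, Z)
All input consumed; stack is Z, not empty, and no further ε-move applies.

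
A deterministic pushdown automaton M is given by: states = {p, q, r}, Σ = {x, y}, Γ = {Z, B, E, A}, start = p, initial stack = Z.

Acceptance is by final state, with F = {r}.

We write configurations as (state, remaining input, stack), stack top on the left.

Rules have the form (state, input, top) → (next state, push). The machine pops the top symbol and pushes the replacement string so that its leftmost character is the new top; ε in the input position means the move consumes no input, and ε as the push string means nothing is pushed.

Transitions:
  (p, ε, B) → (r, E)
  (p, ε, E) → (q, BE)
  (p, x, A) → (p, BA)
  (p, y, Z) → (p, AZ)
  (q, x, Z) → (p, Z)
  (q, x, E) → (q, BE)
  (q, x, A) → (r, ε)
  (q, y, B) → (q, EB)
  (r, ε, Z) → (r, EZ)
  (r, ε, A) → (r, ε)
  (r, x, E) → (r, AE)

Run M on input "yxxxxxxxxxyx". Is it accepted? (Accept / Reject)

Reject

(p, yxxxxxxxxxyx, Z) ⊢ (p, xxxxxxxxxyx, AZ) ⊢ (p, xxxxxxxxyx, BAZ) ⊢ (r, xxxxxxxxyx, EAZ) ⊢ (r, xxxxxxxyx, AEAZ) ⊢ (r, xxxxxxxyx, EAZ) ⊢ (r, xxxxxxyx, AEAZ) ⊢ (r, xxxxxxyx, EAZ) ⊢ (r, xxxxxyx, AEAZ) ⊢ (r, xxxxxyx, EAZ) ⊢ (r, xxxxyx, AEAZ) ⊢ (r, xxxxyx, EAZ) ⊢ (r, xxxyx, AEAZ) ⊢ (r, xxxyx, EAZ) ⊢ (r, xxyx, AEAZ) ⊢ (r, xxyx, EAZ) ⊢ (r, xyx, AEAZ) ⊢ (r, xyx, EAZ) ⊢ (r, yx, AEAZ) ⊢ (r, yx, EAZ)
No transition applies at (r, yx, EAZ); input not fully consumed.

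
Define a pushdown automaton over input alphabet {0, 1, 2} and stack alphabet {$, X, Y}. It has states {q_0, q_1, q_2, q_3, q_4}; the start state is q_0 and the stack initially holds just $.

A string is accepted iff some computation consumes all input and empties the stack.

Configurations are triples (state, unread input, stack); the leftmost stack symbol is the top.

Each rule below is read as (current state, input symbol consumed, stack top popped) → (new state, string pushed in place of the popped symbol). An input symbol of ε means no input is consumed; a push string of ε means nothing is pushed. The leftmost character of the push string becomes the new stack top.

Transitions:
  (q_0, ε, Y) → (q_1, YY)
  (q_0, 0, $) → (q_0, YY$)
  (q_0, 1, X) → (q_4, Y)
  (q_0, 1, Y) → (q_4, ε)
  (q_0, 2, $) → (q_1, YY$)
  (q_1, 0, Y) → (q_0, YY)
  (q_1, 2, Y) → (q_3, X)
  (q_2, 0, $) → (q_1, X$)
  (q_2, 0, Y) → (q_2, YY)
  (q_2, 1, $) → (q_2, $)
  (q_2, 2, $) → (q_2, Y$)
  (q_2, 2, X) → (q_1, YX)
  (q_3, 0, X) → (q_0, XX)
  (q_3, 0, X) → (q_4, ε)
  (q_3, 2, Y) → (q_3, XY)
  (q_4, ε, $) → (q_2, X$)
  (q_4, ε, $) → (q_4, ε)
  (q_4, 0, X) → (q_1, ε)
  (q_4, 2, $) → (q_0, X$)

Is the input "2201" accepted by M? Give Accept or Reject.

Reject

No computation consumes all input and empties the stack.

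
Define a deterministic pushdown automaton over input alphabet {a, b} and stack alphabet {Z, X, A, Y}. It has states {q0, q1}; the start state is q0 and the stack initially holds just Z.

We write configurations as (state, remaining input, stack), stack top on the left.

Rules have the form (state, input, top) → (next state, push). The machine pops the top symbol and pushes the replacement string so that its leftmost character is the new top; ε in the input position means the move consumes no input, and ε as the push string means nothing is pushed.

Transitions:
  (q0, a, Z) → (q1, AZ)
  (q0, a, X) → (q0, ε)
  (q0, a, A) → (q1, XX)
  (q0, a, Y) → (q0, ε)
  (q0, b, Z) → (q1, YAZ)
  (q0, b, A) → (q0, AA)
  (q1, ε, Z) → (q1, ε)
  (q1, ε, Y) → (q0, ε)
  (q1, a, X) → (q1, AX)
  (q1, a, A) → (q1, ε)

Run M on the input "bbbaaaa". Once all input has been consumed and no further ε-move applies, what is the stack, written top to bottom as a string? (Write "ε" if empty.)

AXXAAZ

(q0, bbbaaaa, Z)
  read b, top Z: go to q1, push YAZ → (q1, bbaaaa, YAZ)
  ε-move, top Y: go to q0, push ε → (q0, bbaaaa, AZ)
  read b, top A: go to q0, push AA → (q0, baaaa, AAZ)
  read b, top A: go to q0, push AA → (q0, aaaa, AAAZ)
  read a, top A: go to q1, push XX → (q1, aaa, XXAAZ)
  read a, top X: go to q1, push AX → (q1, aa, AXXAAZ)
  read a, top A: go to q1, push ε → (q1, a, XXAAZ)
  read a, top X: go to q1, push AX → (q1, ε, AXXAAZ)
All input consumed in state q1 with stack AXXAAZ.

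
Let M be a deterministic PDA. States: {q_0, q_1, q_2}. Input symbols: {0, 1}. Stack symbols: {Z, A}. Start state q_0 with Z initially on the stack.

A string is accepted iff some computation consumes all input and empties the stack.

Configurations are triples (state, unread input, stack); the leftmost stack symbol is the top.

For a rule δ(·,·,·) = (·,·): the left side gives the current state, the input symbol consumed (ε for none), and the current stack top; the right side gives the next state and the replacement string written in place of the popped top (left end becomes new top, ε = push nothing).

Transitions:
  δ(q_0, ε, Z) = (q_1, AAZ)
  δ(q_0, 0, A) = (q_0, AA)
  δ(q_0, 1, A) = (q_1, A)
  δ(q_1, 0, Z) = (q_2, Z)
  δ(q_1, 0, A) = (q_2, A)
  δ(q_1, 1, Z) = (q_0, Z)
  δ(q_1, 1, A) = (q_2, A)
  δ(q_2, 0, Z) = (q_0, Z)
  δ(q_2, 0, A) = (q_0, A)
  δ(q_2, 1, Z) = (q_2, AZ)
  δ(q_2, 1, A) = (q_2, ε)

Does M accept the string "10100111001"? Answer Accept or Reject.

(q_0, 10100111001, Z) ⊢ (q_1, 10100111001, AAZ) ⊢ (q_2, 0100111001, AAZ) ⊢ (q_0, 100111001, AAZ) ⊢ (q_1, 00111001, AAZ) ⊢ (q_2, 0111001, AAZ) ⊢ (q_0, 111001, AAZ) ⊢ (q_1, 11001, AAZ) ⊢ (q_2, 1001, AAZ) ⊢ (q_2, 001, AZ) ⊢ (q_0, 01, AZ) ⊢ (q_0, 1, AAZ) ⊢ (q_1, ε, AAZ)
All input consumed; stack is AAZ, not empty, and no further ε-move applies.

Reject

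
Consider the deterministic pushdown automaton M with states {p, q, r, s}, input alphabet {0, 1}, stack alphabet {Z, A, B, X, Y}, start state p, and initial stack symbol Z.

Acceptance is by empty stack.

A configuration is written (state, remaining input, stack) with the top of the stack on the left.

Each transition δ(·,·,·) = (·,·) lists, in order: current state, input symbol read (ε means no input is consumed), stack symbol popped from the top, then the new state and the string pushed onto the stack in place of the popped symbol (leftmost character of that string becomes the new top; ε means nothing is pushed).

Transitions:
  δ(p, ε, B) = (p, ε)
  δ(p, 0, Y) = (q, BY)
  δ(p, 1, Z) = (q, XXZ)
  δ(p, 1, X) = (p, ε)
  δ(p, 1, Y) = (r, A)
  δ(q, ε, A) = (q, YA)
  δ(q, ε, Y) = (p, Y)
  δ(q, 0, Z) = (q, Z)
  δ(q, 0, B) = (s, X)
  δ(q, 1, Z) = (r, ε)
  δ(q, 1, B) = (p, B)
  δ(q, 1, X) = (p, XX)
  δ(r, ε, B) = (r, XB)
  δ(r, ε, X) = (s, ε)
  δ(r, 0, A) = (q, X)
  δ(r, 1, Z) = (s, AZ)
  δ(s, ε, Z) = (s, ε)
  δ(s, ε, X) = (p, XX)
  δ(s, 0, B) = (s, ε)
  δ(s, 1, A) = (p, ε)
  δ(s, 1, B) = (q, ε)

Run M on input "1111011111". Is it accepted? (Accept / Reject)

Reject

(p, 1111011111, Z) ⊢ (q, 111011111, XXZ) ⊢ (p, 11011111, XXXZ) ⊢ (p, 1011111, XXZ) ⊢ (p, 011111, XZ)
No transition applies at (p, 011111, XZ); input not fully consumed.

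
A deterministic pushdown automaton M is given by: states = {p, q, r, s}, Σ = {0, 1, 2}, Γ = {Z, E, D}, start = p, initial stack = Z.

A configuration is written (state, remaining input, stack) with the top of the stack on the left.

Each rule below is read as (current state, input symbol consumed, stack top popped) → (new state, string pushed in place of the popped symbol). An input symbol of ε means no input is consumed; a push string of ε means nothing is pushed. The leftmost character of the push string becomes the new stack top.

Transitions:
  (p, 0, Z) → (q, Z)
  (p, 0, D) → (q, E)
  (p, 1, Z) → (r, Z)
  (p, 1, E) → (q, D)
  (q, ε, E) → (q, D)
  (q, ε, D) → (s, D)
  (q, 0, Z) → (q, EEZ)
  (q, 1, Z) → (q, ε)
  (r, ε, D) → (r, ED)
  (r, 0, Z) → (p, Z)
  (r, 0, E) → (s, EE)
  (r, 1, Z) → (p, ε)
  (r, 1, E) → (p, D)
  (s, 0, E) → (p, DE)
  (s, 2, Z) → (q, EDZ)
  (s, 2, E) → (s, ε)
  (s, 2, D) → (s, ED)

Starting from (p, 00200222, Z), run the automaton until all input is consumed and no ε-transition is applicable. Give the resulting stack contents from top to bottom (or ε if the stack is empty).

EDEDEZ

(p, 00200222, Z)
  read 0, top Z: go to q, push Z → (q, 0200222, Z)
  read 0, top Z: go to q, push EEZ → (q, 200222, EEZ)
  ε-move, top E: go to q, push D → (q, 200222, DEZ)
  ε-move, top D: go to s, push D → (s, 200222, DEZ)
  read 2, top D: go to s, push ED → (s, 00222, EDEZ)
  read 0, top E: go to p, push DE → (p, 0222, DEDEZ)
  read 0, top D: go to q, push E → (q, 222, EEDEZ)
  ε-move, top E: go to q, push D → (q, 222, DEDEZ)
  ε-move, top D: go to s, push D → (s, 222, DEDEZ)
  read 2, top D: go to s, push ED → (s, 22, EDEDEZ)
  read 2, top E: go to s, push ε → (s, 2, DEDEZ)
  read 2, top D: go to s, push ED → (s, ε, EDEDEZ)
All input consumed in state s with stack EDEDEZ.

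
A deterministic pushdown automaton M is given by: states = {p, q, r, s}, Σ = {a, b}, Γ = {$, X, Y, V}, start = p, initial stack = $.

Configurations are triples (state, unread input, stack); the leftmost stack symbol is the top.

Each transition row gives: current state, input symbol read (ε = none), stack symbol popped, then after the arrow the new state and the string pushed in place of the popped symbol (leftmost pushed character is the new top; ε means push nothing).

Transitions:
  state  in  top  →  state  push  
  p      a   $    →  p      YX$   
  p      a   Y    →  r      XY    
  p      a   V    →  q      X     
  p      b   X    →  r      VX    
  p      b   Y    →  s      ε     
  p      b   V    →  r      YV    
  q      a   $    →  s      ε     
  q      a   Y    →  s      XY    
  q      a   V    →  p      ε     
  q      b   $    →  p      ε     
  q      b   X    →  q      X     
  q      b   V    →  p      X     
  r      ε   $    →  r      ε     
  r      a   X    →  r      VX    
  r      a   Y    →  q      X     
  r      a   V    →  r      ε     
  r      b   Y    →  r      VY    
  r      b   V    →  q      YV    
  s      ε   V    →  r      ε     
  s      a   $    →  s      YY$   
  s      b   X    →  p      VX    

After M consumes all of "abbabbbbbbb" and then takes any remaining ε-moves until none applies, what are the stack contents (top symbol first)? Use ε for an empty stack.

XX$

(p, abbabbbbbbb, $) ⊢ (p, bbabbbbbbb, YX$) ⊢ (s, babbbbbbb, X$) ⊢ (p, abbbbbbb, VX$) ⊢ (q, bbbbbbb, XX$) ⊢ (q, bbbbbb, XX$) ⊢ (q, bbbbb, XX$) ⊢ (q, bbbb, XX$) ⊢ (q, bbb, XX$) ⊢ (q, bb, XX$) ⊢ (q, b, XX$) ⊢ (q, ε, XX$)
All input consumed in state q with stack XX$.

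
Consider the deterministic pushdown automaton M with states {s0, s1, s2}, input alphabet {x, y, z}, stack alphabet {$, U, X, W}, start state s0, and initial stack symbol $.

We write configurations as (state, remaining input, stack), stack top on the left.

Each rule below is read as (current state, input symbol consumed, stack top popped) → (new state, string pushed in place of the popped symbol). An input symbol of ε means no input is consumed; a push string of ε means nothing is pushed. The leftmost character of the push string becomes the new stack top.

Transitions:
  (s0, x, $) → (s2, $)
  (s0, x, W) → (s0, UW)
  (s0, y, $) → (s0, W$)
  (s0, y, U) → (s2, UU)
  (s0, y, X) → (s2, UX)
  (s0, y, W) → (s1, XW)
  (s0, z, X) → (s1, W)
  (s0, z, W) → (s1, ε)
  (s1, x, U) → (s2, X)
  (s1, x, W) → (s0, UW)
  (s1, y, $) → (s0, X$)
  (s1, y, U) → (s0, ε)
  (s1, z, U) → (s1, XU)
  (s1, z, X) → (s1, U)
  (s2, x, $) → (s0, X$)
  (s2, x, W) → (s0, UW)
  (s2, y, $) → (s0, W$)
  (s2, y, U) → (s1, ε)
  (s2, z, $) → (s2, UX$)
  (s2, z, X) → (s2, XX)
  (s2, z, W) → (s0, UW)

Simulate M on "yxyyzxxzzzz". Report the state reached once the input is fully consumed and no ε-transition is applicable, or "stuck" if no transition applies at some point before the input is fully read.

(s0, yxyyzxxzzzz, $)
  read y, top $: go to s0, push W$ → (s0, xyyzxxzzzz, W$)
  read x, top W: go to s0, push UW → (s0, yyzxxzzzz, UW$)
  read y, top U: go to s2, push UU → (s2, yzxxzzzz, UUW$)
  read y, top U: go to s1, push ε → (s1, zxxzzzz, UW$)
  read z, top U: go to s1, push XU → (s1, xxzzzz, XUW$)
No transition for (s1, x, top X); M blocks with input xxzzzz remaining.

stuck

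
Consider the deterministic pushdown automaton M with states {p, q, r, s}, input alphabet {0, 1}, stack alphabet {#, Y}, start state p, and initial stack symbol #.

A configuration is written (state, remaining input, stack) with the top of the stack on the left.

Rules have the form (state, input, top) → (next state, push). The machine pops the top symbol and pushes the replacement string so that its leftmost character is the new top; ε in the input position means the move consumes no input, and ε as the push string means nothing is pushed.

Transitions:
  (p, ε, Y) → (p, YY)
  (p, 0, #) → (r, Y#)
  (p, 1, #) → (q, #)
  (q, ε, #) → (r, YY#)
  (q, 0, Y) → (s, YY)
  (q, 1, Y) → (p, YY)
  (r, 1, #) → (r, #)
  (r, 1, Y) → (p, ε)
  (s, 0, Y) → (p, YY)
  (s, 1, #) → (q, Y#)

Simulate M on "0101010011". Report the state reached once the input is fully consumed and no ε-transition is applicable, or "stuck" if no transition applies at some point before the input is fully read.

stuck

(p, 0101010011, #) ⊢ (r, 101010011, Y#) ⊢ (p, 01010011, #) ⊢ (r, 1010011, Y#) ⊢ (p, 010011, #) ⊢ (r, 10011, Y#) ⊢ (p, 0011, #) ⊢ (r, 011, Y#)
No transition for (r, 0, top Y); M blocks with input 011 remaining.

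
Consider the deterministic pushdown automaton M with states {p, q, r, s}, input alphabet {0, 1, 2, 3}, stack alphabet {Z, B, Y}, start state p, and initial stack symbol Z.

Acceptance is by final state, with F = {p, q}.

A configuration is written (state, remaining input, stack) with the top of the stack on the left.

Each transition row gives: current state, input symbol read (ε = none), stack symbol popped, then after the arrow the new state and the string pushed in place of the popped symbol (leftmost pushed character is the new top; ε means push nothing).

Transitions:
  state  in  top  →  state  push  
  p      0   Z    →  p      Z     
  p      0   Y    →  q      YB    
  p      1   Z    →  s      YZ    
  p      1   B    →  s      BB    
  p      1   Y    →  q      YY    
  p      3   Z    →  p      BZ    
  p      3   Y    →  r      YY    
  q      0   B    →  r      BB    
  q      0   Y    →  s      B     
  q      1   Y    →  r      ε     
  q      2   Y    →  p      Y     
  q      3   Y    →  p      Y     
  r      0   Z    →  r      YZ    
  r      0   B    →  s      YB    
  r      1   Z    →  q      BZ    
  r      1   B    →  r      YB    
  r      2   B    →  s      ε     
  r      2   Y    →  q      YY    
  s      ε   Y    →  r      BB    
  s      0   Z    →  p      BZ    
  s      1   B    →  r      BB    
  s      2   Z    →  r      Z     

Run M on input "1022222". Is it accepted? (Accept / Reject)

Reject

(p, 1022222, Z)
  read 1, top Z: go to s, push YZ → (s, 022222, YZ)
  ε-move, top Y: go to r, push BB → (r, 022222, BBZ)
  read 0, top B: go to s, push YB → (s, 22222, YBBZ)
  ε-move, top Y: go to r, push BB → (r, 22222, BBBBZ)
  read 2, top B: go to s, push ε → (s, 2222, BBBZ)
No transition applies at (s, 2222, BBBZ); input not fully consumed.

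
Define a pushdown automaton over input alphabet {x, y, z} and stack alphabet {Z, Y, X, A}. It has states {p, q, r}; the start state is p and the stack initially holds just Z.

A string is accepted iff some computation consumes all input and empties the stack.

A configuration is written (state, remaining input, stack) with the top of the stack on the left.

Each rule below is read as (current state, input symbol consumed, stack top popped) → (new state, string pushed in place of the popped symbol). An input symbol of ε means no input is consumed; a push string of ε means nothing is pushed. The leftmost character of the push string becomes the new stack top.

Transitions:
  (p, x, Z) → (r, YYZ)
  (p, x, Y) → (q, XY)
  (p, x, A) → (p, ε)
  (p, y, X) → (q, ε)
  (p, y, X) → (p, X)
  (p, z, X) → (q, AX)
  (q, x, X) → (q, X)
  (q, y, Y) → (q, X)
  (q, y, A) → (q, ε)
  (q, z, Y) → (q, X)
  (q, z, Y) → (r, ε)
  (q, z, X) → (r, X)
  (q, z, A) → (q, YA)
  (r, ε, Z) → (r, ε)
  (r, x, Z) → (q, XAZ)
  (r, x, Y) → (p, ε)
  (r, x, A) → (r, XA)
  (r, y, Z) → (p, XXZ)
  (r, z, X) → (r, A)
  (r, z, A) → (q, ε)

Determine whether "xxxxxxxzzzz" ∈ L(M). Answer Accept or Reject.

Accept

One accepting computation: (p, xxxxxxxzzzz, Z) ⊢ (r, xxxxxxzzzz, YYZ) ⊢ (p, xxxxxzzzz, YZ) ⊢ (q, xxxxzzzz, XYZ) ⊢ (q, xxxzzzz, XYZ) ⊢ (q, xxzzzz, XYZ) ⊢ (q, xzzzz, XYZ) ⊢ (q, zzzz, XYZ) ⊢ (r, zzz, XYZ) ⊢ (r, zz, AYZ) ⊢ (q, z, YZ) ⊢ (r, ε, Z) ⊢ (r, ε, ε)
All input consumed and the stack is empty.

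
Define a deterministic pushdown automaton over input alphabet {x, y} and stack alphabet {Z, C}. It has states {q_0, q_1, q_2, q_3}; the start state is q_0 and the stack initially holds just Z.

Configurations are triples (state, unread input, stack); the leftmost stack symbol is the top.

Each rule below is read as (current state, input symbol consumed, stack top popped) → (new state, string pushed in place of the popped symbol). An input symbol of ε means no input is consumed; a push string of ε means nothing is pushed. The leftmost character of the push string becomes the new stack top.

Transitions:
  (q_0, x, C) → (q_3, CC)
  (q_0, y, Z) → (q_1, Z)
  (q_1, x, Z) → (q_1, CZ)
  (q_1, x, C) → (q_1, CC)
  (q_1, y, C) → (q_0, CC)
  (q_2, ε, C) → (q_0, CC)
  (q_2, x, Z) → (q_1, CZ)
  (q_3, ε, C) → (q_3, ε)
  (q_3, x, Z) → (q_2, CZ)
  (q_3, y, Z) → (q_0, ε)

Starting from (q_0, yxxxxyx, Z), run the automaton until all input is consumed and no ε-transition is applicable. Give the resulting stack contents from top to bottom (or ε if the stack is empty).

Z

(q_0, yxxxxyx, Z) ⊢ (q_1, xxxxyx, Z) ⊢ (q_1, xxxyx, CZ) ⊢ (q_1, xxyx, CCZ) ⊢ (q_1, xyx, CCCZ) ⊢ (q_1, yx, CCCCZ) ⊢ (q_0, x, CCCCCZ) ⊢ (q_3, ε, CCCCCCZ) ⊢ (q_3, ε, CCCCCZ) ⊢ (q_3, ε, CCCCZ) ⊢ (q_3, ε, CCCZ) ⊢ (q_3, ε, CCZ) ⊢ (q_3, ε, CZ) ⊢ (q_3, ε, Z)
All input consumed in state q_3 with stack Z.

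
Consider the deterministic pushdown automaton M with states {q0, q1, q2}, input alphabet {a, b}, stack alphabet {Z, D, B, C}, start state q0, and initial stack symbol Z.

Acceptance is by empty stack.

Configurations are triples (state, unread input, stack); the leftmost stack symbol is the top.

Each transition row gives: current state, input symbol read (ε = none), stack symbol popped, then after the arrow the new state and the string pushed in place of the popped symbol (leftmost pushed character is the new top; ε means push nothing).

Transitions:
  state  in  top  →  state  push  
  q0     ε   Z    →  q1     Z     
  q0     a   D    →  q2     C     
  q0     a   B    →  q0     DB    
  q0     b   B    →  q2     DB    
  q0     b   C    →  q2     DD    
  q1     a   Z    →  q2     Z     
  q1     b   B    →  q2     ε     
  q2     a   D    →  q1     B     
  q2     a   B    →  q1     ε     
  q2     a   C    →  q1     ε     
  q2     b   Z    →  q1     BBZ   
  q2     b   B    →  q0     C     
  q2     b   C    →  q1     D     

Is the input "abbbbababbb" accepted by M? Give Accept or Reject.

(q0, abbbbababbb, Z) ⊢ (q1, abbbbababbb, Z) ⊢ (q2, bbbbababbb, Z) ⊢ (q1, bbbababbb, BBZ) ⊢ (q2, bbababbb, BZ) ⊢ (q0, bababbb, CZ) ⊢ (q2, ababbb, DDZ) ⊢ (q1, babbb, BDZ) ⊢ (q2, abbb, DZ) ⊢ (q1, bbb, BZ) ⊢ (q2, bb, Z) ⊢ (q1, b, BBZ) ⊢ (q2, ε, BZ)
All input consumed; stack is BZ, not empty, and no further ε-move applies.

Reject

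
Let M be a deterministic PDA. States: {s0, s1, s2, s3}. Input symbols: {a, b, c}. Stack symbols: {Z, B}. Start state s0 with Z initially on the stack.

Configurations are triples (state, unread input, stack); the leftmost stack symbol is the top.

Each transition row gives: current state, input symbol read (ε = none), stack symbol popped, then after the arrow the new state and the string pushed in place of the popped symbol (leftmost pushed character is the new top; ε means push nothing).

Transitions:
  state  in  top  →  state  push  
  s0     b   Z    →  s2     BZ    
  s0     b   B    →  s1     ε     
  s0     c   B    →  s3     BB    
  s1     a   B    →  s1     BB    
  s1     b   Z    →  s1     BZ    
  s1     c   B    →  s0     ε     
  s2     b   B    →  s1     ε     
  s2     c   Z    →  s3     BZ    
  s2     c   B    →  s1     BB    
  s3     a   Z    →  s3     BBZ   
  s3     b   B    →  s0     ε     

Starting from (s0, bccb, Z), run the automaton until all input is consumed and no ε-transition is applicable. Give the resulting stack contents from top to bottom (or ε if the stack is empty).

Z

(s0, bccb, Z)
  read b, top Z: go to s2, push BZ → (s2, ccb, BZ)
  read c, top B: go to s1, push BB → (s1, cb, BBZ)
  read c, top B: go to s0, push ε → (s0, b, BZ)
  read b, top B: go to s1, push ε → (s1, ε, Z)
All input consumed in state s1 with stack Z.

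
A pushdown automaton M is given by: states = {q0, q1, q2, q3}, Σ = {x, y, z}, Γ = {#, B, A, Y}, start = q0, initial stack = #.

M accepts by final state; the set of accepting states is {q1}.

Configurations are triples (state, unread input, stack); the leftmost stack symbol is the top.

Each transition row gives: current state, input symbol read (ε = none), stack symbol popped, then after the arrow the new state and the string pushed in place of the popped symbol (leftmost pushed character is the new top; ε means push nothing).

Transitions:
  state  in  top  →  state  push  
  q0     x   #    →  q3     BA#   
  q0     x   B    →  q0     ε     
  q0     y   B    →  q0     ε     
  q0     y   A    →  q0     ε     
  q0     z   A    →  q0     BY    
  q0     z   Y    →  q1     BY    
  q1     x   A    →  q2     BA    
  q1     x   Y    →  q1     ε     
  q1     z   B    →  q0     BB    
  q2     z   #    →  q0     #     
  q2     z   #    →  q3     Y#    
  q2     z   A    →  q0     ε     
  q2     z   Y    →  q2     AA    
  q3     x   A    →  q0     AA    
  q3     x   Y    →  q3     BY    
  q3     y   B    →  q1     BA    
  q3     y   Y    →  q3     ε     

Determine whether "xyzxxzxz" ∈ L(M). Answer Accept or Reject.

Accept

One accepting computation: (q0, xyzxxzxz, #) ⊢ (q3, yzxxzxz, BA#) ⊢ (q1, zxxzxz, BAA#) ⊢ (q0, xxzxz, BBAA#) ⊢ (q0, xzxz, BAA#) ⊢ (q0, zxz, AA#) ⊢ (q0, xz, BYA#) ⊢ (q0, z, YA#) ⊢ (q1, ε, BYA#)
All input consumed and state q1 ∈ F.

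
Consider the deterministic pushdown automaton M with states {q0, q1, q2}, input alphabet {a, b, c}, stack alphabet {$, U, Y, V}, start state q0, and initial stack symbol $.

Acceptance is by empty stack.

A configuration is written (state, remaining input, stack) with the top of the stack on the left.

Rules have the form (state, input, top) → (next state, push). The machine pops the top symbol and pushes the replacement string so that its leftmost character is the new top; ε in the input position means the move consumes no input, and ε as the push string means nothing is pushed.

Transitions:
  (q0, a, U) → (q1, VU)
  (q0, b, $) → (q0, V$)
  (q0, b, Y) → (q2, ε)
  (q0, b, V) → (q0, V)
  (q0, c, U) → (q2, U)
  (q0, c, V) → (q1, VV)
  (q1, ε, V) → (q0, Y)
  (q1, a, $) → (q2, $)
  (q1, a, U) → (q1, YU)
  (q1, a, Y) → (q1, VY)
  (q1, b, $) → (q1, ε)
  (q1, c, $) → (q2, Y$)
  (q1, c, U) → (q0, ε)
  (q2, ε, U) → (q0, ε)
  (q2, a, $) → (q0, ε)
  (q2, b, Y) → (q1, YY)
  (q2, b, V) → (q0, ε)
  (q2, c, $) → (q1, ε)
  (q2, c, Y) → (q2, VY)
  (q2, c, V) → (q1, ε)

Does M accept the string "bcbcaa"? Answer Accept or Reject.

(q0, bcbcaa, $)
  read b, top $: go to q0, push V$ → (q0, cbcaa, V$)
  read c, top V: go to q1, push VV → (q1, bcaa, VV$)
  ε-move, top V: go to q0, push Y → (q0, bcaa, YV$)
  read b, top Y: go to q2, push ε → (q2, caa, V$)
  read c, top V: go to q1, push ε → (q1, aa, $)
  read a, top $: go to q2, push $ → (q2, a, $)
  read a, top $: go to q0, push ε → (q0, ε, ε)
All input consumed and the stack is empty.

Accept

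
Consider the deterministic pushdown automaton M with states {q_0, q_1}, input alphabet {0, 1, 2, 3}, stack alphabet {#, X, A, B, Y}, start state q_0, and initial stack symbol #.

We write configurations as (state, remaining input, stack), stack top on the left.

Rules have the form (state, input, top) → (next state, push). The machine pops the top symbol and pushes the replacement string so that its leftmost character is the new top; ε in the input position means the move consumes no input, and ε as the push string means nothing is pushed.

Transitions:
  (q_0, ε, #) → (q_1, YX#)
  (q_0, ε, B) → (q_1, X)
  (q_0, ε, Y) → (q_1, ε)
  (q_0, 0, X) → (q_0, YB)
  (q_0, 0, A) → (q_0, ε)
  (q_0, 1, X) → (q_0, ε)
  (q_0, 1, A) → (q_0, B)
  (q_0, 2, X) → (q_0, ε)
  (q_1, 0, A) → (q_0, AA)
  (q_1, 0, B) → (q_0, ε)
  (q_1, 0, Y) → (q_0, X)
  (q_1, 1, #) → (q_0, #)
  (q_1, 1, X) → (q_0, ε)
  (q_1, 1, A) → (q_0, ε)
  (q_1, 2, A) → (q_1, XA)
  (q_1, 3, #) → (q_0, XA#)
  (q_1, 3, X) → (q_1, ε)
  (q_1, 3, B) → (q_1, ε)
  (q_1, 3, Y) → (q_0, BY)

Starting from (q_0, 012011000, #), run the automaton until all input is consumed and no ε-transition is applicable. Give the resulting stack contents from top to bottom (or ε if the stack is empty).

(q_0, 012011000, #)
  ε-move, top #: go to q_1, push YX# → (q_1, 012011000, YX#)
  read 0, top Y: go to q_0, push X → (q_0, 12011000, XX#)
  read 1, top X: go to q_0, push ε → (q_0, 2011000, X#)
  read 2, top X: go to q_0, push ε → (q_0, 011000, #)
  ε-move, top #: go to q_1, push YX# → (q_1, 011000, YX#)
  read 0, top Y: go to q_0, push X → (q_0, 11000, XX#)
  read 1, top X: go to q_0, push ε → (q_0, 1000, X#)
  read 1, top X: go to q_0, push ε → (q_0, 000, #)
  ε-move, top #: go to q_1, push YX# → (q_1, 000, YX#)
  read 0, top Y: go to q_0, push X → (q_0, 00, XX#)
  read 0, top X: go to q_0, push YB → (q_0, 0, YBX#)
  ε-move, top Y: go to q_1, push ε → (q_1, 0, BX#)
  read 0, top B: go to q_0, push ε → (q_0, ε, X#)
All input consumed in state q_0 with stack X#.

X#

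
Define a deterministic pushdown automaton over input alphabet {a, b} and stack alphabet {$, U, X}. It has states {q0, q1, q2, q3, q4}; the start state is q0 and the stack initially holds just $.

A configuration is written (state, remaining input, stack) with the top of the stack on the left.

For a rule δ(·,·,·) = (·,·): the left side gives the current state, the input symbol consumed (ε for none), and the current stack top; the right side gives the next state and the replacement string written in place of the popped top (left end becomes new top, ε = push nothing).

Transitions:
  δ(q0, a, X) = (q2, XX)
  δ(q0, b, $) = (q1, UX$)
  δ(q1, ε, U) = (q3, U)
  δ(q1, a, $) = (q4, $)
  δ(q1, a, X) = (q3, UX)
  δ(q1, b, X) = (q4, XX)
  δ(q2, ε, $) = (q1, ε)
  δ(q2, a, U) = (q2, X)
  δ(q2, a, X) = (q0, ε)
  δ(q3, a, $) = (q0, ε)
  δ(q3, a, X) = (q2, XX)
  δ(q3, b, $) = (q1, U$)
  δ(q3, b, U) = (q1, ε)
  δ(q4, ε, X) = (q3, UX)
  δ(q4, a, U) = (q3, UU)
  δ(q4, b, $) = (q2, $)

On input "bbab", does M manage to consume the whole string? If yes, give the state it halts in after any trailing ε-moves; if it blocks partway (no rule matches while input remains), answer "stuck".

q1

(q0, bbab, $)
  read b, top $: go to q1, push UX$ → (q1, bab, UX$)
  ε-move, top U: go to q3, push U → (q3, bab, UX$)
  read b, top U: go to q1, push ε → (q1, ab, X$)
  read a, top X: go to q3, push UX → (q3, b, UX$)
  read b, top U: go to q1, push ε → (q1, ε, X$)
All input consumed; M is in state q1.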